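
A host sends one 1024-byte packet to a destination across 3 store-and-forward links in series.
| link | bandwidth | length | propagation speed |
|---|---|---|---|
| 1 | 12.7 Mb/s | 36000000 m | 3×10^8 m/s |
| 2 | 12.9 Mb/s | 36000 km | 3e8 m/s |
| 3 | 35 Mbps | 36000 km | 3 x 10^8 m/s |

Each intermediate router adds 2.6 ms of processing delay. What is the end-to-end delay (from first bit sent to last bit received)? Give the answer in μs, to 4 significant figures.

366700 μs

L = 1024 × 8 = 8192 bits.
Transmission delays (L/R per hop): 645.039, 635.039, 234.057 μs; sum = 1514.14 μs.
Propagation delays (d/s per hop): 120000, 120000, 120000 μs; sum = 360000 μs.
Processing at 2 router(s): 2 × 2.6 ms = 5200 μs.
End-to-end = 366700 μs.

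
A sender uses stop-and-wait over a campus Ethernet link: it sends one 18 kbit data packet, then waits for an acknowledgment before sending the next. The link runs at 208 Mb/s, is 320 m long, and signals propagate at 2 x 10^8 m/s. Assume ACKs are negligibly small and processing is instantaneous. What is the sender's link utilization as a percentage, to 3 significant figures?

96.4 %

t_tx = L/R = 18000/208000000 = 8.65385e-05 s.
t_prop = 320/200000000 = 1.6e-06 s; RTT = 3.2e-06 s.
Cycle = t_tx + RTT = 8.97385e-05 s.
Utilization = t_tx / cycle = 8.65385e-05/8.97385e-05 = 96.4 %.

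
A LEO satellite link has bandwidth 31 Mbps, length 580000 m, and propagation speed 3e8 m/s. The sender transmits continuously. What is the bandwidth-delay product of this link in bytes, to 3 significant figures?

Propagation delay = 580000 / 300000000 = 0.00193333 s.
BDP = R × t_prop = 31000000 × 0.00193333 = 59933.3 bits.
In bytes: 59933.3/8 = 7490 bytes.

7490 bytes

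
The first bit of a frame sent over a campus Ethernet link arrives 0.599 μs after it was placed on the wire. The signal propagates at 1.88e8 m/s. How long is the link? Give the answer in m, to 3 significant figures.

113 m

d = s × t_prop = 188000000 × 5.99e-07 = 113 m.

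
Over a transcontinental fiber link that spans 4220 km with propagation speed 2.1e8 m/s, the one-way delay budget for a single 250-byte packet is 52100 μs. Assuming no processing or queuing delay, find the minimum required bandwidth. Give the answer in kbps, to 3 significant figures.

62.5 kbps

L = 2000 bits.
Propagation delay = 4220000 / 210000000 = 20095.2 μs.
Transmission budget = 52100 − 20095.2 = 32004.8 μs.
R ≥ L / t_tx = 2000 bits / 0.0320048 s = 62.5 kbps.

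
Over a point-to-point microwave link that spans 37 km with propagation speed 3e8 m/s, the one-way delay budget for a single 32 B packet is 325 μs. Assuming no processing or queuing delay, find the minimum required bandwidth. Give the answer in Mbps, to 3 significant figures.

L = 256 bits.
Propagation delay = 37000 / 300000000 = 123.333 μs.
Transmission budget = 325 − 123.333 = 201.667 μs.
R ≥ L / t_tx = 256 bits / 0.000201667 s = 1.27 Mbps.

1.27 Mbps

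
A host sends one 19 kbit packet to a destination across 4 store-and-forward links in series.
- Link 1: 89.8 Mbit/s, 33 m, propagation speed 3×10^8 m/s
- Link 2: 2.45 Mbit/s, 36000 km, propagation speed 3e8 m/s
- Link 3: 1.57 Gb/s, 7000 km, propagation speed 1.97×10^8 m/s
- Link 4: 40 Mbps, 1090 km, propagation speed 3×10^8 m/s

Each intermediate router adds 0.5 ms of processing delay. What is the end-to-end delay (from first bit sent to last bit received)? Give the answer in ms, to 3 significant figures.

L = 19000 bits.
Transmission delays (L/R per hop): 0.211581, 7.7551, 0.0121019, 0.475 ms; sum = 8.45379 ms.
Propagation delays (d/s per hop): 0.00011, 120, 35.533, 3.63333 ms; sum = 159.166 ms.
Processing at 3 router(s): 3 × 0.5 ms = 1.5 ms.
End-to-end = 169 ms.

169 ms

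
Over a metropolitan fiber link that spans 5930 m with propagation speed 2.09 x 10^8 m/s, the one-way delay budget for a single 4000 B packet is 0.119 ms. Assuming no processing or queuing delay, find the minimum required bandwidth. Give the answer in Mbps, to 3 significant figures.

L = 32000 bits.
Propagation delay = 5930 / 209000000 = 0.0283732 ms.
Transmission budget = 0.119 − 0.0283732 = 0.0906268 ms.
R ≥ L / t_tx = 32000 bits / 9.06268e-05 s = 353 Mbps.

353 Mbps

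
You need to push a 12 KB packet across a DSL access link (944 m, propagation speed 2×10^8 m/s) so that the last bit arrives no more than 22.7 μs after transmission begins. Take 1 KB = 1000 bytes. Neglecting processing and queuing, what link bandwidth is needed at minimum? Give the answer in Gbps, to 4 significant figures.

L = 96000 bits.
Propagation delay = 944 / 200000000 = 4.72 μs.
Transmission budget = 22.7 − 4.72 = 17.98 μs.
R ≥ L / t_tx = 96000 bits / 1.798e-05 s = 5.339 Gbps.

5.339 Gbps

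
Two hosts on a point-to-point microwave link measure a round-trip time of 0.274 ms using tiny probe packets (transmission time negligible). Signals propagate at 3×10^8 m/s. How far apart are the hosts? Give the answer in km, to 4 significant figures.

41.10 km

One-way propagation = RTT/2 = 0.137 ms.
d = s × t = 300000000 × 0.000137 = 41.10 km.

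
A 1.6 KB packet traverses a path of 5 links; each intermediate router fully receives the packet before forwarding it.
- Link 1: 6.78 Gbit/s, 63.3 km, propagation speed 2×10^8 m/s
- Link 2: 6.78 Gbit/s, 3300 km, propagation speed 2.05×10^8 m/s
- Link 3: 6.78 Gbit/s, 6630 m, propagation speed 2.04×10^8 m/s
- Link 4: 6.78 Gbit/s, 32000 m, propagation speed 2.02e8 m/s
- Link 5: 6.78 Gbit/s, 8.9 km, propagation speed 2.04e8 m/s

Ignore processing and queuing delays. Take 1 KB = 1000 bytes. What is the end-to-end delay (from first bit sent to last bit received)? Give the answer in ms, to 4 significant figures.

L = 12800 bits.
Transmission delay per hop = L/R = 12800/6780000000 = 0.00188791 ms; 5 hops → 0.00943953 ms.
Propagation delays (d/s per hop): 0.3165, 16.0976, 0.0325, 0.158416, 0.0436275 ms; sum = 16.6486 ms.
End-to-end = 16.66 ms.

16.66 ms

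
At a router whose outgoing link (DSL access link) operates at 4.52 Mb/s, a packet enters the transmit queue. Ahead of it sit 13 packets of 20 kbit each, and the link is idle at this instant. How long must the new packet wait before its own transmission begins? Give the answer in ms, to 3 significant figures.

Each queued packet: L/R = 20000/4520000 = 4.42478 ms.
13 queued → 57.5221 ms.
Queuing delay = 57.5 ms.

57.5 ms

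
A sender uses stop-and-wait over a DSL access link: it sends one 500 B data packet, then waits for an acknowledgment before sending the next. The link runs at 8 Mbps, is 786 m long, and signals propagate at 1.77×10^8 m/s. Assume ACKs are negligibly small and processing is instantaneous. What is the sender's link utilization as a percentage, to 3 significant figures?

t_tx = L/R = 4000/8000000 = 0.0005 s.
t_prop = 786/177000000 = 4.44068e-06 s; RTT = 8.88136e-06 s.
Cycle = t_tx + RTT = 0.000508881 s.
Utilization = t_tx / cycle = 0.0005/0.000508881 = 98.3 %.

98.3 %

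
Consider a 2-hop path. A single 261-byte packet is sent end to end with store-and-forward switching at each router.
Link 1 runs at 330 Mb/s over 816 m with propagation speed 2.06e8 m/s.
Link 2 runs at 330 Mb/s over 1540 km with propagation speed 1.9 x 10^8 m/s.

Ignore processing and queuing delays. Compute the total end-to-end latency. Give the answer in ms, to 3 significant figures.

8.12 ms

L = 261 × 8 = 2088 bits.
Transmission delay per hop = L/R = 2088/330000000 = 0.00632727 ms; 2 hops → 0.0126545 ms.
Propagation delays (d/s per hop): 0.00396117, 8.10526 ms; sum = 8.10922 ms.
End-to-end = 8.12 ms.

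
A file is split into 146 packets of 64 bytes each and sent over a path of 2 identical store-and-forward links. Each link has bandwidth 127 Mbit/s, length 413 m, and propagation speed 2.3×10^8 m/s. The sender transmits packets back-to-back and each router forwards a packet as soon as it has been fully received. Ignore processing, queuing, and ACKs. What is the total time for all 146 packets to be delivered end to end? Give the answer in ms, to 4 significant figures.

0.5962 ms

Per-hop transmission t_tx = L/R = 512/127000000 = 0.0040315 ms.
Per-hop propagation t_prop = 413/2.3e+08 = 0.00179565 ms.
Pipeline fill: first packet needs 2·t_tx to clear all hops; remaining 145 packets each add one t_tx.
Total = (2+146-1)·t_tx + 2·t_prop = 147·0.0040315 + 2·0.00179565 = 0.5962 ms.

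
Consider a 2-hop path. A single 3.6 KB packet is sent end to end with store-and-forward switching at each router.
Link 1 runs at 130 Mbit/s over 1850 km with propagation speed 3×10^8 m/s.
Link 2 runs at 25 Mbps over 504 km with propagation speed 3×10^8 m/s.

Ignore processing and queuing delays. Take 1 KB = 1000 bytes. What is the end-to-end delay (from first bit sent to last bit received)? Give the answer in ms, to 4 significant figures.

L = 28800 bits.
Transmission delays (L/R per hop): 0.221538, 1.152 ms; sum = 1.37354 ms.
Propagation delays (d/s per hop): 6.16667, 1.68 ms; sum = 7.84667 ms.
End-to-end = 9.220 ms.

9.220 ms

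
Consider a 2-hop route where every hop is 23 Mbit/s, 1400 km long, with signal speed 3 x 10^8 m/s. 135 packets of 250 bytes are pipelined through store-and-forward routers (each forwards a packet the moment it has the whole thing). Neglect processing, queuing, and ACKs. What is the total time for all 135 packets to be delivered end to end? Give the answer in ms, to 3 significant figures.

21.2 ms

Per-hop transmission t_tx = L/R = 2000/23000000 = 0.0869565 ms.
Per-hop propagation t_prop = 1400000/300000000 = 4.66667 ms.
Pipeline fill: first packet needs 2·t_tx to clear all hops; remaining 134 packets each add one t_tx.
Total = (2+135-1)·t_tx + 2·t_prop = 136·0.0869565 + 2·4.66667 = 21.2 ms.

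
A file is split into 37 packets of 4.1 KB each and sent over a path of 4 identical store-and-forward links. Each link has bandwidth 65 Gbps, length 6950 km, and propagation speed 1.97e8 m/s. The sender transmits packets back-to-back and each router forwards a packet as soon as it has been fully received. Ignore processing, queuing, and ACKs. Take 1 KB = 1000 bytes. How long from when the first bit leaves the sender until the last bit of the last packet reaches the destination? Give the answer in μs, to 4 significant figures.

141100 μs

Per-hop transmission t_tx = L/R = 32800/65000000000 = 0.504615 μs.
Per-hop propagation t_prop = 6950000/197000000 = 35279.2 μs.
Pipeline fill: first packet needs 4·t_tx to clear all hops; remaining 36 packets each add one t_tx.
Total = (4+37-1)·t_tx + 4·t_prop = 40·0.504615 + 4·35279.2 = 141100 μs.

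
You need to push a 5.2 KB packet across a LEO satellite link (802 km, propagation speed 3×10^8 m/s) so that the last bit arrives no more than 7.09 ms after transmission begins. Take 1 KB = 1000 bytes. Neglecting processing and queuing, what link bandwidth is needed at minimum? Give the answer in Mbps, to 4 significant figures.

9.419 Mbps

L = 41600 bits.
Propagation delay = 802000 / 300000000 = 2.67333 ms.
Transmission budget = 7.09 − 2.67333 = 4.41667 ms.
R ≥ L / t_tx = 41600 bits / 0.00441667 s = 9.419 Mbps.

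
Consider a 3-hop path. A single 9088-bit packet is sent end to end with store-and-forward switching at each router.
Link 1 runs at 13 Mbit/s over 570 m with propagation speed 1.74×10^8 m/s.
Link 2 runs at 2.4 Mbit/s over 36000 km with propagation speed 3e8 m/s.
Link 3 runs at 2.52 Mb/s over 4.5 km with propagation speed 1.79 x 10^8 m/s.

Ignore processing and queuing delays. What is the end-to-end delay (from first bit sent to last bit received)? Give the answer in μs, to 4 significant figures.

128100 μs

Transmission delays (L/R per hop): 699.077, 3786.67, 3606.35 μs; sum = 8092.09 μs.
Propagation delays (d/s per hop): 3.27586, 120000, 25.1397 μs; sum = 120028 μs.
End-to-end = 128100 μs.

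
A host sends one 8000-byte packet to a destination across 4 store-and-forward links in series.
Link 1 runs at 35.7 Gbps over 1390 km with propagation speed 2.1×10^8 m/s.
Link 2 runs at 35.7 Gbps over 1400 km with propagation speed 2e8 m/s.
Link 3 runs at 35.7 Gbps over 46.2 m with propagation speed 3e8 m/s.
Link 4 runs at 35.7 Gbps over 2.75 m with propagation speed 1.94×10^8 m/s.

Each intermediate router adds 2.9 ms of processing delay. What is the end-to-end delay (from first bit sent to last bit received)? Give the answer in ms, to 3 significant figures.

L = 8000 × 8 = 64000 bits.
Transmission delay per hop = L/R = 64000/35700000000 = 0.00179272 ms; 4 hops → 0.00717087 ms.
Propagation delays (d/s per hop): 6.61905, 7, 0.000154, 1.41753e-05 ms; sum = 13.6192 ms.
Processing at 3 router(s): 3 × 2.9 ms = 8.7 ms.
End-to-end = 22.3 ms.

22.3 ms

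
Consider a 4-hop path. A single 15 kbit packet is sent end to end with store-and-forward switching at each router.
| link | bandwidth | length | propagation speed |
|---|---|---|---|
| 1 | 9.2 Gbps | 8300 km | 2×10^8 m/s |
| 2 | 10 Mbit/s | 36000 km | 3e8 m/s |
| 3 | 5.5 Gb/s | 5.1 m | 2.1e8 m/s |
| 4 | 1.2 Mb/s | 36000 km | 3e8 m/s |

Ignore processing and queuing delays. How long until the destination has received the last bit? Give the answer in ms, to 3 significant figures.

L = 15000 bits.
Transmission delays (L/R per hop): 0.00163043, 1.5, 0.00272727, 12.5 ms; sum = 14.0044 ms.
Propagation delays (d/s per hop): 41.5, 120, 2.42857e-05, 120 ms; sum = 281.5 ms.
End-to-end = 296 ms.

296 ms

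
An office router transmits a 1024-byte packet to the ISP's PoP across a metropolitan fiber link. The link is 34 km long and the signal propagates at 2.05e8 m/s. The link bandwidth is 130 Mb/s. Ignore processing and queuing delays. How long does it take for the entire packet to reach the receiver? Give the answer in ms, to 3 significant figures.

0.229 ms

L = 1024 × 8 = 8192 bits.
Transmission delay = L/R = 8192 / 130000000 = 0.0630154 ms.
Propagation delay = d/s = 34000 m / 2.05e+08 m/s = 0.165854 ms.
Total = 0.229 ms.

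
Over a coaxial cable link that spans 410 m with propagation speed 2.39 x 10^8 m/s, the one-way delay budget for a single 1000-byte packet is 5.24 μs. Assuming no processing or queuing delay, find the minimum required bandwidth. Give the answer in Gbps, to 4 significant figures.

L = 8000 bits.
Propagation delay = 410 / 239000000 = 1.71548 μs.
Transmission budget = 5.24 − 1.71548 = 3.52452 μs.
R ≥ L / t_tx = 8000 bits / 3.52452e-06 s = 2.270 Gbps.

2.270 Gbps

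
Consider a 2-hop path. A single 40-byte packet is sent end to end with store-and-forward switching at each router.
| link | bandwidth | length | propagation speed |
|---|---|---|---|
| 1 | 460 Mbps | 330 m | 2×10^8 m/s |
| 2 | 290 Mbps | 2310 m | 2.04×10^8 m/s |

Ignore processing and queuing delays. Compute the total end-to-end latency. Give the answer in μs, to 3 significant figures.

14.8 μs

L = 40 × 8 = 320 bits.
Transmission delays (L/R per hop): 0.695652, 1.10345 μs; sum = 1.7991 μs.
Propagation delays (d/s per hop): 1.65, 11.3235 μs; sum = 12.9735 μs.
End-to-end = 14.8 μs.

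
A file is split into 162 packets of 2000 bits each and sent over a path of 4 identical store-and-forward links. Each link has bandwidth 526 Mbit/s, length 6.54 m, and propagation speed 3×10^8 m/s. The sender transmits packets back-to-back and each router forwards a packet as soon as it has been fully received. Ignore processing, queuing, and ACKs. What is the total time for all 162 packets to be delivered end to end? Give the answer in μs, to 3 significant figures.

627 μs

Per-hop transmission t_tx = L/R = 2000/526000000 = 3.80228 μs.
Per-hop propagation t_prop = 6.54/300000000 = 0.0218 μs.
Pipeline fill: first packet needs 4·t_tx to clear all hops; remaining 161 packets each add one t_tx.
Total = (4+162-1)·t_tx + 4·t_prop = 165·3.80228 + 4·0.0218 = 627 μs.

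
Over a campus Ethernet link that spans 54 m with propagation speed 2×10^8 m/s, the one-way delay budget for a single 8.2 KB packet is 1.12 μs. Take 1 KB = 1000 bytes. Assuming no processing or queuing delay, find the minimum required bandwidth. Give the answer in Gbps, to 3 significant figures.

77.2 Gbps

L = 65600 bits.
Propagation delay = 54 / 200000000 = 0.27 μs.
Transmission budget = 1.12 − 0.27 = 0.85 μs.
R ≥ L / t_tx = 65600 bits / 8.5e-07 s = 77.2 Gbps.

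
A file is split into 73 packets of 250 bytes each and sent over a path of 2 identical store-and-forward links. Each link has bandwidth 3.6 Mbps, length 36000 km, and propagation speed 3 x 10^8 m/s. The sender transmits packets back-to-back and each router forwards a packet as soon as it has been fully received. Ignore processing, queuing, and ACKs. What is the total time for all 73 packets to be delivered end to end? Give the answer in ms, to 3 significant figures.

Per-hop transmission t_tx = L/R = 2000/3600000 = 0.555556 ms.
Per-hop propagation t_prop = 36000000/300000000 = 120 ms.
Pipeline fill: first packet needs 2·t_tx to clear all hops; remaining 72 packets each add one t_tx.
Total = (2+73-1)·t_tx + 2·t_prop = 74·0.555556 + 2·120 = 281 ms.

281 ms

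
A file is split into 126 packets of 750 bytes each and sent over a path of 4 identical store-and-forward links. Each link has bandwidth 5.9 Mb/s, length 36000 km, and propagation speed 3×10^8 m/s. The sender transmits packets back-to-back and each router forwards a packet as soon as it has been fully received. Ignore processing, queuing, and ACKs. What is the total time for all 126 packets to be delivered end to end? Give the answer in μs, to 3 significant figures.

611000 μs

Per-hop transmission t_tx = L/R = 6000/5900000 = 1016.95 μs.
Per-hop propagation t_prop = 36000000/300000000 = 120000 μs.
Pipeline fill: first packet needs 4·t_tx to clear all hops; remaining 125 packets each add one t_tx.
Total = (4+126-1)·t_tx + 4·t_prop = 129·1016.95 + 4·120000 = 611000 μs.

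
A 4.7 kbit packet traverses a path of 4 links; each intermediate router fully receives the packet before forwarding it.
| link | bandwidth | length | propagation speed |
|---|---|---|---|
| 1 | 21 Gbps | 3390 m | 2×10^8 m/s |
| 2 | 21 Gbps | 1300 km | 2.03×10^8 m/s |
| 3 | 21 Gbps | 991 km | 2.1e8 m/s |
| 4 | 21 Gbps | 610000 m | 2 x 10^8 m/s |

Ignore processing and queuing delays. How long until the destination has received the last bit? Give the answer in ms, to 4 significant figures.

14.19 ms

L = 4700 bits.
Transmission delay per hop = L/R = 4700/21000000000 = 0.00022381 ms; 4 hops → 0.000895238 ms.
Propagation delays (d/s per hop): 0.01695, 6.40394, 4.71905, 3.05 ms; sum = 14.1899 ms.
End-to-end = 14.19 ms.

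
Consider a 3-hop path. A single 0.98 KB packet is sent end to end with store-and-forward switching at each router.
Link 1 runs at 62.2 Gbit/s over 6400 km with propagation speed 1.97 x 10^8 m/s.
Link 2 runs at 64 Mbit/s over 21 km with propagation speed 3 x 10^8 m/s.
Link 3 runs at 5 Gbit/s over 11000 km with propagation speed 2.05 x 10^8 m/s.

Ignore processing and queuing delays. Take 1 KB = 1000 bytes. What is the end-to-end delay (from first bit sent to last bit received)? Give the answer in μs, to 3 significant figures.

L = 7840 bits.
Transmission delays (L/R per hop): 0.126045, 122.5, 1.568 μs; sum = 124.194 μs.
Propagation delays (d/s per hop): 32487.3, 70, 53658.5 μs; sum = 86215.8 μs.
End-to-end = 86300 μs.

86300 μs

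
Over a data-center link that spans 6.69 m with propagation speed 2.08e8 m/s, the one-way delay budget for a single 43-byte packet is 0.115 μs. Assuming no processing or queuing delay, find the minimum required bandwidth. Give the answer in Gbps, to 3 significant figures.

4.15 Gbps

L = 344 bits.
Propagation delay = 6.69 / 208000000 = 0.0321635 μs.
Transmission budget = 0.115 − 0.0321635 = 0.0828365 μs.
R ≥ L / t_tx = 344 bits / 8.28365e-08 s = 4.15 Gbps.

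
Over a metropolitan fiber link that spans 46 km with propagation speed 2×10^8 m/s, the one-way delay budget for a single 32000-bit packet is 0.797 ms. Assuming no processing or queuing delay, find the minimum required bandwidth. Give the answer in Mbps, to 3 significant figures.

56.4 Mbps

Propagation delay = 46000 / 200000000 = 0.23 ms.
Transmission budget = 0.797 − 0.23 = 0.567 ms.
R ≥ L / t_tx = 32000 bits / 0.000567 s = 56.4 Mbps.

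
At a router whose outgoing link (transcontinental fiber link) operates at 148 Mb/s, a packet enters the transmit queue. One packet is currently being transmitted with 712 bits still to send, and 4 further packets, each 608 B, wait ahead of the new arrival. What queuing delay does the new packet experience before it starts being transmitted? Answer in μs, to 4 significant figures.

Each queued packet: L/R = 4864/148000000 = 32.8649 μs.
4 queued → 131.459 μs.
Plus remaining 712 bits of current packet: 4.81081 μs.
Queuing delay = 136.3 μs.

136.3 μs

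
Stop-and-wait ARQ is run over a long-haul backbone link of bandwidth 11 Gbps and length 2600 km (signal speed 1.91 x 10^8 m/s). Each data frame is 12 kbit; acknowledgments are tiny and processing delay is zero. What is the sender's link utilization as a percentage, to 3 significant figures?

t_tx = L/R = 12000/11000000000 = 1.09091e-06 s.
t_prop = 2600000/191000000 = 0.0136126 s; RTT = 0.0272251 s.
Cycle = t_tx + RTT = 0.0272262 s.
Utilization = t_tx / cycle = 1.09091e-06/0.0272262 = 0.00401 %.

0.00401 %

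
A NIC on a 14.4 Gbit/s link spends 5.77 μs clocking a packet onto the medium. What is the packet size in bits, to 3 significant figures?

83100 bits

L = R × t_tx = 14400000000 b/s × 5.77e-06 s = 83088 bits.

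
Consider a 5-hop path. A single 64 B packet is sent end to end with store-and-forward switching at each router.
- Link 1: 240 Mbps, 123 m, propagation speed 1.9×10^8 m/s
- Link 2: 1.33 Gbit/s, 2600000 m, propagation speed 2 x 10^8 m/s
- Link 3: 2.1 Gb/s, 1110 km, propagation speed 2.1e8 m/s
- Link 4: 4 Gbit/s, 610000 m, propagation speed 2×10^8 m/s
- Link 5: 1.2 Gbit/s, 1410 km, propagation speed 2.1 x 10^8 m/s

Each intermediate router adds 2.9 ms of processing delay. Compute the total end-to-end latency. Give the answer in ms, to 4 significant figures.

39.65 ms

L = 64 × 8 = 512 bits.
Transmission delays (L/R per hop): 0.00213333, 0.000384962, 0.00024381, 0.000128, 0.000426667 ms; sum = 0.00331677 ms.
Propagation delays (d/s per hop): 0.000647368, 13, 5.28571, 3.05, 6.71429 ms; sum = 28.0506 ms.
Processing at 4 router(s): 4 × 2.9 ms = 11.6 ms.
End-to-end = 39.65 ms.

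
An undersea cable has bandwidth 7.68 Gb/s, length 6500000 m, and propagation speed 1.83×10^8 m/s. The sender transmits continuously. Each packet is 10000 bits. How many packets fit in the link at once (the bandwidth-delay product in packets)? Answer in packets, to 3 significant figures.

27300 packets

Propagation delay = 6500000 / 183000000 = 0.0355191 s.
BDP = R × t_prop = 7680000000 × 0.0355191 = 272787000 bits.
In packets of 10000 bits: 27300 packets.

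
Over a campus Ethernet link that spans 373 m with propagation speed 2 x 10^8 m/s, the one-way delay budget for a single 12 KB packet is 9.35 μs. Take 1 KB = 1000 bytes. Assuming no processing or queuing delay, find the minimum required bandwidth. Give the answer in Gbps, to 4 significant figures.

12.83 Gbps

L = 96000 bits.
Propagation delay = 373 / 200000000 = 1.865 μs.
Transmission budget = 9.35 − 1.865 = 7.485 μs.
R ≥ L / t_tx = 96000 bits / 7.485e-06 s = 12.83 Gbps.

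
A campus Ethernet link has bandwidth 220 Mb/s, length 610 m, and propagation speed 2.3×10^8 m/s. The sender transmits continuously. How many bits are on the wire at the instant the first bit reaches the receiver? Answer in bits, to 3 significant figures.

583 bits

Propagation delay = 610 / 2.3e+08 = 2.65217e-06 s.
BDP = R × t_prop = 220000000 × 2.65217e-06 = 583.478 bits.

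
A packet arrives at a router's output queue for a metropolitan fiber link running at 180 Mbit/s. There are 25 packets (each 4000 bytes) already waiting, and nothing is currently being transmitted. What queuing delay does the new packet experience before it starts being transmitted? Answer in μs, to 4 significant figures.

4444 μs

Each queued packet: L/R = 32000/180000000 = 177.778 μs.
25 queued → 4444.44 μs.
Queuing delay = 4444 μs.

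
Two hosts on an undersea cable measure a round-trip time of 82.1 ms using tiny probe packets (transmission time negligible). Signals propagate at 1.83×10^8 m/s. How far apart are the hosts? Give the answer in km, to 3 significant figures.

7510 km

One-way propagation = RTT/2 = 41.05 ms.
d = s × t = 183000000 × 0.04105 = 7510 km.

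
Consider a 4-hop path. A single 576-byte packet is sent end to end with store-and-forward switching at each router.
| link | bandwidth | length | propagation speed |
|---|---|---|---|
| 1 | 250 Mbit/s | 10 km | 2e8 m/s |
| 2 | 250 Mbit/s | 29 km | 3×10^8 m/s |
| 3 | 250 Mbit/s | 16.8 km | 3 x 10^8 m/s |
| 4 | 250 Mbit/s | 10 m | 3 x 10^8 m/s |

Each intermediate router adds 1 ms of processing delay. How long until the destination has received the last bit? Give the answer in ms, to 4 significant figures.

3.276 ms

L = 576 × 8 = 4608 bits.
Transmission delay per hop = L/R = 4608/250000000 = 0.018432 ms; 4 hops → 0.073728 ms.
Propagation delays (d/s per hop): 0.05, 0.0966667, 0.056, 3.33333e-05 ms; sum = 0.2027 ms.
Processing at 3 router(s): 3 × 1 ms = 3 ms.
End-to-end = 3.276 ms.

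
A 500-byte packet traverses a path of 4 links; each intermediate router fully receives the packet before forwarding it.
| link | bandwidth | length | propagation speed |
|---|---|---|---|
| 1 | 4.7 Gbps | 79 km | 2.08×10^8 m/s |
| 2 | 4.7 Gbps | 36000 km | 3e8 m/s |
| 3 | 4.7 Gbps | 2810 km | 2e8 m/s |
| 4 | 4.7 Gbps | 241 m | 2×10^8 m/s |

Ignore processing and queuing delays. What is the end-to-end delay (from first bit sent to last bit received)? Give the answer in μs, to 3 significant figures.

134000 μs

L = 500 × 8 = 4000 bits.
Transmission delay per hop = L/R = 4000/4700000000 = 0.851064 μs; 4 hops → 3.40426 μs.
Propagation delays (d/s per hop): 379.808, 120000, 14050, 1.205 μs; sum = 134431 μs.
End-to-end = 134000 μs.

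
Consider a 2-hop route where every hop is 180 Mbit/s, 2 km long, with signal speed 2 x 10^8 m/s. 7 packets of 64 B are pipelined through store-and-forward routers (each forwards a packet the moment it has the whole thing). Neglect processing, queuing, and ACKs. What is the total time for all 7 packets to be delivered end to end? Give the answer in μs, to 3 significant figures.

Per-hop transmission t_tx = L/R = 512/180000000 = 2.84444 μs.
Per-hop propagation t_prop = 2000/200000000 = 10 μs.
Pipeline fill: first packet needs 2·t_tx to clear all hops; remaining 6 packets each add one t_tx.
Total = (2+7-1)·t_tx + 2·t_prop = 8·2.84444 + 2·10 = 42.8 μs.

42.8 μs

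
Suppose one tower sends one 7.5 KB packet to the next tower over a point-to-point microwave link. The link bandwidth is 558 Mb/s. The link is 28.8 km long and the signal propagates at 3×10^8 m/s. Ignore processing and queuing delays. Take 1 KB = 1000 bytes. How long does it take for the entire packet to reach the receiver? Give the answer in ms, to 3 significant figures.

0.204 ms

L = 60000 bits.
Transmission delay = L/R = 60000 / 558000000 = 0.107527 ms.
Propagation delay = d/s = 28800 m / 300000000 m/s = 0.096 ms.
Total = 0.204 ms.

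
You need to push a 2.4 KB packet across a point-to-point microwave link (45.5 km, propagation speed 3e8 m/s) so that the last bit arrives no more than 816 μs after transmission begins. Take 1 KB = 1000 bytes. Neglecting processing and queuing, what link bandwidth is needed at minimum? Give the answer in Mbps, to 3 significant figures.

28.9 Mbps

L = 19200 bits.
Propagation delay = 45500 / 300000000 = 151.667 μs.
Transmission budget = 816 − 151.667 = 664.333 μs.
R ≥ L / t_tx = 19200 bits / 0.000664333 s = 28.9 Mbps.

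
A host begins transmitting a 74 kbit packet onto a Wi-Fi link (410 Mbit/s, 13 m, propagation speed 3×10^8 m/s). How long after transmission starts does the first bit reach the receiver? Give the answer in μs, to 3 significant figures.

First bit experiences only propagation delay: d/s = 13/300000000 = 0.0433 μs.

0.0433 μs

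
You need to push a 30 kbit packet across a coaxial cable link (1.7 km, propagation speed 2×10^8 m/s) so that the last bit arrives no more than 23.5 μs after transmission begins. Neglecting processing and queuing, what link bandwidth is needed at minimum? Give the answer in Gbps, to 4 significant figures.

2.000 Gbps

Propagation delay = 1700 / 200000000 = 8.5 μs.
Transmission budget = 23.5 − 8.5 = 15 μs.
R ≥ L / t_tx = 30000 bits / 1.5e-05 s = 2.000 Gbps.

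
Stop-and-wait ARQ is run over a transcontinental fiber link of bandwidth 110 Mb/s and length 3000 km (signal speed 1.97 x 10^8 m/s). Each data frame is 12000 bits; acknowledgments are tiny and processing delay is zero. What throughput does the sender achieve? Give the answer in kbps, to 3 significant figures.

t_tx = L/R = 12000/110000000 = 0.000109091 s.
t_prop = 3000000/197000000 = 0.0152284 s; RTT = 0.0304569 s.
Cycle = t_tx + RTT = 0.0305659 s.
Throughput = L / cycle = 12000 / 0.0305659 = 393 kbps.

393 kbps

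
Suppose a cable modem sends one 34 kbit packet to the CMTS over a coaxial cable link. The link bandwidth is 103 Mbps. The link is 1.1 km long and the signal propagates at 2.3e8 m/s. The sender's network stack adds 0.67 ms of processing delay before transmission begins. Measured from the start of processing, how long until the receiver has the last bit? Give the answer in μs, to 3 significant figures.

1000 μs

L = 34000 bits.
Transmission delay = L/R = 34000 / 103000000 = 330.097 μs.
Propagation delay = d/s = 1100 m / 2.3e+08 m/s = 4.78261 μs.
Plus processing delay 0.67 ms = 670 μs.
Total = 1000 μs.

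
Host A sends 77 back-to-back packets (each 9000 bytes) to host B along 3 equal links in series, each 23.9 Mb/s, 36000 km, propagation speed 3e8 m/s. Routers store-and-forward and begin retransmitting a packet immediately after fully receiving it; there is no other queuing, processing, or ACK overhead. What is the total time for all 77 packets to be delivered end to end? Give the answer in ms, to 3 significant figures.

598 ms

Per-hop transmission t_tx = L/R = 72000/23900000 = 3.01255 ms.
Per-hop propagation t_prop = 36000000/300000000 = 120 ms.
Pipeline fill: first packet needs 3·t_tx to clear all hops; remaining 76 packets each add one t_tx.
Total = (3+77-1)·t_tx + 3·t_prop = 79·3.01255 + 3·120 = 598 ms.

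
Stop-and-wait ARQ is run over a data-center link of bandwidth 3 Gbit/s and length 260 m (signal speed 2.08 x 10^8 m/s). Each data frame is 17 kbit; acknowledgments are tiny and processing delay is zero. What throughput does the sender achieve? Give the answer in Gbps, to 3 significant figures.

2.08 Gbps

t_tx = L/R = 17000/3000000000 = 5.66667e-06 s.
t_prop = 260/208000000 = 1.25e-06 s; RTT = 2.5e-06 s.
Cycle = t_tx + RTT = 8.16667e-06 s.
Throughput = L / cycle = 17000 / 8.16667e-06 = 2.08 Gbps.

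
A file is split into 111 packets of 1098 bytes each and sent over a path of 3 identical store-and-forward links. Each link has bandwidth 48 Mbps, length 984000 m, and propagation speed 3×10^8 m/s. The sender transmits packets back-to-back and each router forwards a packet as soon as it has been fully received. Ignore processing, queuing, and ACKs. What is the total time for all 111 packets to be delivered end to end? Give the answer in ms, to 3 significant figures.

30.5 ms

Per-hop transmission t_tx = L/R = 8784/48000000 = 0.183 ms.
Per-hop propagation t_prop = 984000/300000000 = 3.28 ms.
Pipeline fill: first packet needs 3·t_tx to clear all hops; remaining 110 packets each add one t_tx.
Total = (3+111-1)·t_tx + 3·t_prop = 113·0.183 + 3·3.28 = 30.5 ms.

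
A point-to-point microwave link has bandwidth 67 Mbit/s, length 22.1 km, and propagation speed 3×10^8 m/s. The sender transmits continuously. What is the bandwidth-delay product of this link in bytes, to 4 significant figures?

Propagation delay = 22100 / 300000000 = 7.36667e-05 s.
BDP = R × t_prop = 67000000 × 7.36667e-05 = 4935.67 bits.
In bytes: 4935.67/8 = 617.0 bytes.

617.0 bytes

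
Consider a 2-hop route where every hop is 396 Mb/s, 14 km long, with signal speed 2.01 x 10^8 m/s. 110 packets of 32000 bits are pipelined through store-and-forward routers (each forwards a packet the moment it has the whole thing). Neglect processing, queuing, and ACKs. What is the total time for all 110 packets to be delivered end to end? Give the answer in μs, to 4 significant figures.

9109 μs

Per-hop transmission t_tx = L/R = 32000/396000000 = 80.8081 μs.
Per-hop propagation t_prop = 14000/2.01e+08 = 69.6517 μs.
Pipeline fill: first packet needs 2·t_tx to clear all hops; remaining 109 packets each add one t_tx.
Total = (2+110-1)·t_tx + 2·t_prop = 111·80.8081 + 2·69.6517 = 9109 μs.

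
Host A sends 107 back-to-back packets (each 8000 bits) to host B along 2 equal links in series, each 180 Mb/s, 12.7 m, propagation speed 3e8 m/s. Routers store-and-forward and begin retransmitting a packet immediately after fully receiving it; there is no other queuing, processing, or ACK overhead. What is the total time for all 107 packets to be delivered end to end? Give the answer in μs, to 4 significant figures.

4800 μs

Per-hop transmission t_tx = L/R = 8000/180000000 = 44.4444 μs.
Per-hop propagation t_prop = 12.7/300000000 = 0.0423333 μs.
Pipeline fill: first packet needs 2·t_tx to clear all hops; remaining 106 packets each add one t_tx.
Total = (2+107-1)·t_tx + 2·t_prop = 108·44.4444 + 2·0.0423333 = 4800 μs.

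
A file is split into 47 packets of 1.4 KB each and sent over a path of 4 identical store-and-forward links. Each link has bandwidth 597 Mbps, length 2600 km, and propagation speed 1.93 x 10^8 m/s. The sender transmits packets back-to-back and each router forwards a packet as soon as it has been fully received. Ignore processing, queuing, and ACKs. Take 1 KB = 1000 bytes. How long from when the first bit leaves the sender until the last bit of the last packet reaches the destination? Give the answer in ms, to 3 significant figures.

54.8 ms

Per-hop transmission t_tx = L/R = 11200/597000000 = 0.0187605 ms.
Per-hop propagation t_prop = 2600000/193000000 = 13.4715 ms.
Pipeline fill: first packet needs 4·t_tx to clear all hops; remaining 46 packets each add one t_tx.
Total = (4+47-1)·t_tx + 4·t_prop = 50·0.0187605 + 4·13.4715 = 54.8 ms.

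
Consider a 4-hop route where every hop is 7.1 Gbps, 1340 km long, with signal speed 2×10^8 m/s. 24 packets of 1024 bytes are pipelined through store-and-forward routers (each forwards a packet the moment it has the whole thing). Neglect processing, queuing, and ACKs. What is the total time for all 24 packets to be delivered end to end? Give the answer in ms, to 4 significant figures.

26.83 ms

Per-hop transmission t_tx = L/R = 8192/7100000000 = 0.0011538 ms.
Per-hop propagation t_prop = 1340000/200000000 = 6.7 ms.
Pipeline fill: first packet needs 4·t_tx to clear all hops; remaining 23 packets each add one t_tx.
Total = (4+24-1)·t_tx + 4·t_prop = 27·0.0011538 + 4·6.7 = 26.83 ms.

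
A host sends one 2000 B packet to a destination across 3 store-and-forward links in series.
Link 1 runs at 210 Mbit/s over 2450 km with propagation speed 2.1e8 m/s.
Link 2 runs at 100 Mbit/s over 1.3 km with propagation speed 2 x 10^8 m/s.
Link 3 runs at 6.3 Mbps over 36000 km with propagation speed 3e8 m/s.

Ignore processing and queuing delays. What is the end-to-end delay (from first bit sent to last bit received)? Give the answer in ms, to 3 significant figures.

L = 2000 × 8 = 16000 bits.
Transmission delays (L/R per hop): 0.0761905, 0.16, 2.53968 ms; sum = 2.77587 ms.
Propagation delays (d/s per hop): 11.6667, 0.0065, 120 ms; sum = 131.673 ms.
End-to-end = 134 ms.

134 ms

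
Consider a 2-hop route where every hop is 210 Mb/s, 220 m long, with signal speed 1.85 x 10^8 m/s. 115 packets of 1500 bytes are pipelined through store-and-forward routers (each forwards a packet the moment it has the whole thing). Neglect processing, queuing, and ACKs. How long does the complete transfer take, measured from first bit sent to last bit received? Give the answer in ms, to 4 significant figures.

6.631 ms

Per-hop transmission t_tx = L/R = 12000/210000000 = 0.0571429 ms.
Per-hop propagation t_prop = 220/185000000 = 0.00118919 ms.
Pipeline fill: first packet needs 2·t_tx to clear all hops; remaining 114 packets each add one t_tx.
Total = (2+115-1)·t_tx + 2·t_prop = 116·0.0571429 + 2·0.00118919 = 6.631 ms.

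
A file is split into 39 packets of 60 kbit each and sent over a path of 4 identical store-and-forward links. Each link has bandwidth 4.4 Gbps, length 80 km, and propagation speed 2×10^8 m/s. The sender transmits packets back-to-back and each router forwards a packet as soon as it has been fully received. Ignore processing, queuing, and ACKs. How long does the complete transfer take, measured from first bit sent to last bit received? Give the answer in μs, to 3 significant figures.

2170 μs

Per-hop transmission t_tx = L/R = 60000/4400000000 = 13.6364 μs.
Per-hop propagation t_prop = 80000/200000000 = 400 μs.
Pipeline fill: first packet needs 4·t_tx to clear all hops; remaining 38 packets each add one t_tx.
Total = (4+39-1)·t_tx + 4·t_prop = 42·13.6364 + 4·400 = 2170 μs.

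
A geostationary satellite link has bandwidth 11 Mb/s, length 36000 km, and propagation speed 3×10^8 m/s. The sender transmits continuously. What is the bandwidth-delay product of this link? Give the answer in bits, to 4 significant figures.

1320000 bits

Propagation delay = 36000000 / 300000000 = 0.12 s.
BDP = R × t_prop = 11000000 × 0.12 = 1320000 bits.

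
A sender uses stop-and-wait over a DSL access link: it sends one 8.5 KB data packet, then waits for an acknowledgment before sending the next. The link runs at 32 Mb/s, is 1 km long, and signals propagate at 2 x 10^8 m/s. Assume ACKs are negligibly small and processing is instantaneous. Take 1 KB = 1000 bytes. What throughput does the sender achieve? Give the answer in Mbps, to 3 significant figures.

31.9 Mbps

t_tx = L/R = 68000/32000000 = 0.002125 s.
t_prop = 1000/200000000 = 5e-06 s; RTT = 1e-05 s.
Cycle = t_tx + RTT = 0.002135 s.
Throughput = L / cycle = 68000 / 0.002135 = 31.9 Mbps.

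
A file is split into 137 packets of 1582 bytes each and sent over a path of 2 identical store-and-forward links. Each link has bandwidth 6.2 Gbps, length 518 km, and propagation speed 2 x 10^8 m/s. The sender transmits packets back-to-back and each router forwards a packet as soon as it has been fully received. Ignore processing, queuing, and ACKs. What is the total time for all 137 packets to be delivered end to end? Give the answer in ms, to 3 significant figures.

5.46 ms

Per-hop transmission t_tx = L/R = 12656/6200000000 = 0.00204129 ms.
Per-hop propagation t_prop = 518000/200000000 = 2.59 ms.
Pipeline fill: first packet needs 2·t_tx to clear all hops; remaining 136 packets each add one t_tx.
Total = (2+137-1)·t_tx + 2·t_prop = 138·0.00204129 + 2·2.59 = 5.46 ms.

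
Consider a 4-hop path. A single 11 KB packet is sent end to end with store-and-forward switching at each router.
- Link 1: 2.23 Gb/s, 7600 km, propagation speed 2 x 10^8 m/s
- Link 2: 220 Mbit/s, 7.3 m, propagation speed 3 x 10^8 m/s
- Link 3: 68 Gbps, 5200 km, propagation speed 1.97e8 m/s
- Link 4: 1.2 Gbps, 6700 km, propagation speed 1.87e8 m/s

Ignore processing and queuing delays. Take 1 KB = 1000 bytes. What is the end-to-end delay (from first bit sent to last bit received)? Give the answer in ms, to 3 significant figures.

L = 88000 bits.
Transmission delays (L/R per hop): 0.0394619, 0.4, 0.00129412, 0.0733333 ms; sum = 0.514089 ms.
Propagation delays (d/s per hop): 38, 2.43333e-05, 26.3959, 35.8289 ms; sum = 100.225 ms.
End-to-end = 101 ms.

101 ms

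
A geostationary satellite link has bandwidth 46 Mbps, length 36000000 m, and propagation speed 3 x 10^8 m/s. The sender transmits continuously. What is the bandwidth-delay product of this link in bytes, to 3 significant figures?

690000 bytes

Propagation delay = 36000000 / 300000000 = 0.12 s.
BDP = R × t_prop = 46000000 × 0.12 = 5520000 bits.
In bytes: 5520000/8 = 690000 bytes.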